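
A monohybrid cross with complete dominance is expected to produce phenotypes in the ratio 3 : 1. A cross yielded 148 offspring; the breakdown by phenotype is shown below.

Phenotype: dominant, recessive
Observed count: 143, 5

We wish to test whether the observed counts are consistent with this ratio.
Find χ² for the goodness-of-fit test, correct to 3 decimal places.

Ratio total = 4. Expected counts: 148×3/4 = 111, 148×1/4 = 37.
χ² = (143−111)²/111 + (5−37)²/37
   = 9.2252 + 27.6757
Sum = 36.901

36.901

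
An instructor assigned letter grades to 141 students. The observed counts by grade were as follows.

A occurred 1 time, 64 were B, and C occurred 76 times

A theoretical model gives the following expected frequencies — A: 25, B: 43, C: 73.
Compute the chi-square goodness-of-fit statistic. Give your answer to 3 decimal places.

cat         O        E   (O−E)²/E
A           1       25    23.0400
B          64       43    10.2558
C          76       73     0.1233
Sum = 33.419

33.419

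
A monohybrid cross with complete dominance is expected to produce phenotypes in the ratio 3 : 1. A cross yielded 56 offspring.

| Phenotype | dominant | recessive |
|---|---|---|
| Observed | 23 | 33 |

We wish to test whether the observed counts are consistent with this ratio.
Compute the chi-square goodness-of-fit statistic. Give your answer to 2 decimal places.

Ratio total = 4. Expected counts: 56×3/4 = 42, 56×1/4 = 14.
cat            O        E   (O−E)²/E
dominant      23       42      8.595
recessive     33       14     25.786
Sum = 34.38

34.38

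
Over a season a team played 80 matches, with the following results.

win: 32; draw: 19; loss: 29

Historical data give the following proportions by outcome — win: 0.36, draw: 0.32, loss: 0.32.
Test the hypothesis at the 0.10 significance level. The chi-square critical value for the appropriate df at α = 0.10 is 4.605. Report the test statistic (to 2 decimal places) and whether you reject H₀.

Expected counts E_i = n·p_i: 80×0.36 = 28.8, 80×0.32 = 25.6, 80×0.32 = 25.6.
χ² = (32−28.8)²/28.8 + (19−25.6)²/25.6 + (29−25.6)²/25.6
   = 0.356 + 1.702 + 0.452
Sum = 2.51
df = 2. Since 2.51 < 4.605, we do not reject H₀.

2.51; do not reject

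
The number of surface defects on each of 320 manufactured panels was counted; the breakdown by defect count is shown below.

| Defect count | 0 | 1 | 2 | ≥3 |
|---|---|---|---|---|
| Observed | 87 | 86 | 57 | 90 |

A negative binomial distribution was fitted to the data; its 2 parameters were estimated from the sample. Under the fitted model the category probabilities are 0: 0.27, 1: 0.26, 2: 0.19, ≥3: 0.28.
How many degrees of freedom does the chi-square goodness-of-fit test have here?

There are k = 4 categories and 2 parameters estimated from the data, so df = 4 − 1 − 2 = 1.

1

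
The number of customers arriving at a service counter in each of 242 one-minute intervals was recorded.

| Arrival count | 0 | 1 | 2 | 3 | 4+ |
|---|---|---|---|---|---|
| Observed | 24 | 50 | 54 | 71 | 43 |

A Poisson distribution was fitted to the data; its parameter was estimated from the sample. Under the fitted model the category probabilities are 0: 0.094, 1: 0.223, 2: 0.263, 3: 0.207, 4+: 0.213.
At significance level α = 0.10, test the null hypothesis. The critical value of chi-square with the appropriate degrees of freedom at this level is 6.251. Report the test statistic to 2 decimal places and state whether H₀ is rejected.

11.96; reject

Expected counts E_i = n·p_i: 242×0.094 = 22.748, 242×0.223 = 53.966, 242×0.263 = 63.646, 242×0.207 = 50.094, 242×0.213 = 51.546.
cat         O        E   (O−E)²/E
0          24   22.748      0.069
1          50   53.966      0.291
2          54   63.646      1.462
3          71   50.094      8.725
4+         43   51.546      1.417
Sum = 11.96
df = 3. Since 11.96 > 6.251, we reject H₀.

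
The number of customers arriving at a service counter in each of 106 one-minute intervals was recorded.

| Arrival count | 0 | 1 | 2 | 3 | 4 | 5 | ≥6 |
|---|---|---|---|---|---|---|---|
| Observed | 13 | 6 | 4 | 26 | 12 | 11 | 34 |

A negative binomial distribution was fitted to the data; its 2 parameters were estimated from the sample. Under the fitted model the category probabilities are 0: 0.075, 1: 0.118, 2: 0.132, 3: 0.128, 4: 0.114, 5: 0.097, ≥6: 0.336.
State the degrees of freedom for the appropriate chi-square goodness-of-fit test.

There are k = 7 categories and 2 parameters estimated from the data, so df = 7 − 1 − 2 = 4.

4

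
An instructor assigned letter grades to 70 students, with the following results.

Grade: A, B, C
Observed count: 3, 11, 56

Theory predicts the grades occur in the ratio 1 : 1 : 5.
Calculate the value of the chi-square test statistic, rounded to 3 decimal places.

Ratio total = 7. Expected counts: 70×1/7 = 10, 70×1/7 = 10, 70×5/7 = 50.
χ² = (3−10)²/10 + (11−10)²/10 + (56−50)²/50
   = 4.9000 + 0.1000 + 0.7200
Sum = 5.720

5.720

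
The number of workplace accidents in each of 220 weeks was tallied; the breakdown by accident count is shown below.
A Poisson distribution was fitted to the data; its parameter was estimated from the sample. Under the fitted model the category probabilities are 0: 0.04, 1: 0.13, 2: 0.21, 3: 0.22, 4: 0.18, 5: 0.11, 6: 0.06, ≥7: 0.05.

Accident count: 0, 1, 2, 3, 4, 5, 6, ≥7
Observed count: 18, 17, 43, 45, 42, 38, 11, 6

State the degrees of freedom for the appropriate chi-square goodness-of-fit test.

There are k = 8 categories and 1 parameter estimated from the data, so df = 8 − 1 − 1 = 6.

6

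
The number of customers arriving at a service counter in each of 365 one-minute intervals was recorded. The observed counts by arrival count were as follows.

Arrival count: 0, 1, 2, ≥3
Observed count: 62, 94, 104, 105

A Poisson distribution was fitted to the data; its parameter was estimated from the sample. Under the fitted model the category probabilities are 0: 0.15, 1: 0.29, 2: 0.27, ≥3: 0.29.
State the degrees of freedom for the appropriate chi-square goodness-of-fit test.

2

There are k = 4 categories and 1 parameter estimated from the data, so df = 4 − 1 − 1 = 2.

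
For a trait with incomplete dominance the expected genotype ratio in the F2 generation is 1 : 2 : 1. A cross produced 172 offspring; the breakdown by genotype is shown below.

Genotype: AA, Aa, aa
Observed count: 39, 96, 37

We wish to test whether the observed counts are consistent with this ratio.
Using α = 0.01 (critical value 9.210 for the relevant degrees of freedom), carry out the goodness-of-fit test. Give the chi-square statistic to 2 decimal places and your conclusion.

Ratio total = 4. Expected counts: 172×1/4 = 43, 172×2/4 = 86, 172×1/4 = 43.
AA: (39 − 43)²/43 = 16/43 = 0.372
Aa: (96 − 86)²/86 = 100/86 = 1.163
aa: (37 − 43)²/43 = 36/43 = 0.837
Sum = 2.37
df = 2. Since 2.37 < 9.210, we do not reject H₀.

2.37; do not reject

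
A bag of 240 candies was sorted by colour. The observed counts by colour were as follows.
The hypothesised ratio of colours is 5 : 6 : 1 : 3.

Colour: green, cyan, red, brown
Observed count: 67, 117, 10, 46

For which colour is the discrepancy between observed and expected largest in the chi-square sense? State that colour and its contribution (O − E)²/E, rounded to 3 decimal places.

cyan, 4.594

Ratio total = 15. Expected counts: 240×5/15 = 80, 240×6/15 = 96, 240×1/15 = 16, 240×3/15 = 48.
cat         O        E   (O−E)²/E
green      67       80     2.1125
cyan      117       96     4.5938
red        10       16     2.2500
brown      46       48     0.0833
The largest term is for cyan: 4.594.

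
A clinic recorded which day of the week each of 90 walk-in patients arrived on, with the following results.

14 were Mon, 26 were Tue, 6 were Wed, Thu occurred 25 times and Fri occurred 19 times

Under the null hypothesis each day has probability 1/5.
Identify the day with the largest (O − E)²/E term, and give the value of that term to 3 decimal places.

Expected count for each of the 5 categories: 90/5 = 18.
cat         O        E   (O−E)²/E
Mon        14       18     0.8889
Tue        26       18     3.5556
Wed         6       18     8.0000
Thu        25       18     2.7222
Fri        19       18     0.0556
The largest term is for Wed: 8.000.

Wed, 8.000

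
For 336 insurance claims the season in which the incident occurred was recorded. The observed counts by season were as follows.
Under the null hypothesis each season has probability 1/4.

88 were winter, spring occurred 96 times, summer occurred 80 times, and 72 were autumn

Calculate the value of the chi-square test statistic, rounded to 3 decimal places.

Under H₀ each category has probability 1/4, so each expected count is 336/4 = 84.
winter: (88 − 84)²/84 = 16/84 = 0.1905
spring: (96 − 84)²/84 = 144/84 = 1.7143
summer: (80 − 84)²/84 = 16/84 = 0.1905
autumn: (72 − 84)²/84 = 144/84 = 1.7143
Sum = 3.810

3.810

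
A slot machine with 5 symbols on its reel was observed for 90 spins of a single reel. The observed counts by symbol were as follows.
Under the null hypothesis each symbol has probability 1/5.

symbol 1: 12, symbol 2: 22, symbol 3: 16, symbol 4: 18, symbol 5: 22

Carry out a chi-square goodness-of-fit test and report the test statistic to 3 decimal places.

Expected count for each of the 5 categories: 90/5 = 18.
symbol 1: (12 − 18)²/18 = 36/18 = 2.0000
symbol 2: (22 − 18)²/18 = 16/18 = 0.8889
symbol 3: (16 − 18)²/18 = 4/18 = 0.2222
symbol 4: (18 − 18)²/18 = 0/18 = 0.0000
symbol 5: (22 − 18)²/18 = 16/18 = 0.8889
Sum = 4.000

4.000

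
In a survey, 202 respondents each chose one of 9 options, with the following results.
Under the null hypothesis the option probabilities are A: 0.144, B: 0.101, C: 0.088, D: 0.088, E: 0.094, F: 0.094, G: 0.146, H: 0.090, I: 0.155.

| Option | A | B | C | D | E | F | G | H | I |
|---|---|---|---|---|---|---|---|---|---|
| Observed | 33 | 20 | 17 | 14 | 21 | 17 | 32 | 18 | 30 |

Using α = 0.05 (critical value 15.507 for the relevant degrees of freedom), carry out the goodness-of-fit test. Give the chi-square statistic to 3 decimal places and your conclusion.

Expected counts E_i = n·p_i: 202×0.144 = 29.088, 202×0.101 = 20.402, 202×0.088 = 17.776, 202×0.088 = 17.776, 202×0.094 = 18.988, 202×0.094 = 18.988, 202×0.146 = 29.492, 202×0.090 = 18.18, 202×0.155 = 31.31.
A: (33 − 29.088)²/29.088 = 15.303744/29.088 = 0.5261
B: (20 − 20.402)²/20.402 = 0.161604/20.402 = 0.0079
C: (17 − 17.776)²/17.776 = 0.602176/17.776 = 0.0339
D: (14 − 17.776)²/17.776 = 14.258176/17.776 = 0.8021
E: (21 − 18.988)²/18.988 = 4.048144/18.988 = 0.2132
F: (17 − 18.988)²/18.988 = 3.952144/18.988 = 0.2081
G: (32 − 29.492)²/29.492 = 6.290064/29.492 = 0.2133
H: (18 − 18.18)²/18.18 = 0.0324/18.18 = 0.0018
I: (30 − 31.31)²/31.31 = 1.7161/31.31 = 0.0548
Sum = 2.061
df = 8. Since 2.061 < 15.507, we do not reject H₀.

2.061; do not reject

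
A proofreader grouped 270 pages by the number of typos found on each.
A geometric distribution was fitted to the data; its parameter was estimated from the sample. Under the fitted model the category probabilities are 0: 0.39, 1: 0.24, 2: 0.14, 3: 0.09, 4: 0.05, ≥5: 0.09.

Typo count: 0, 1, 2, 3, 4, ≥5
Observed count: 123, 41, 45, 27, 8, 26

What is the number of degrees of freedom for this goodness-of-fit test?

4

There are k = 6 categories and 1 parameter estimated from the data, so df = 6 − 1 − 1 = 4.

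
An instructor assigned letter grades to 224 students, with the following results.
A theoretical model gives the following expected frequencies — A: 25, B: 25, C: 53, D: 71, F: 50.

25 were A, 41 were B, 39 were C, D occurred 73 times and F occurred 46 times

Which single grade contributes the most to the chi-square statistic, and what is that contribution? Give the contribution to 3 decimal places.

A: (25 − 25)²/25 = 0/25 = 0.0000
B: (41 − 25)²/25 = 256/25 = 10.2400
C: (39 − 53)²/53 = 196/53 = 3.6981
D: (73 − 71)²/71 = 4/71 = 0.0563
F: (46 − 50)²/50 = 16/50 = 0.3200
The largest term is for B: 10.240.

B, 10.240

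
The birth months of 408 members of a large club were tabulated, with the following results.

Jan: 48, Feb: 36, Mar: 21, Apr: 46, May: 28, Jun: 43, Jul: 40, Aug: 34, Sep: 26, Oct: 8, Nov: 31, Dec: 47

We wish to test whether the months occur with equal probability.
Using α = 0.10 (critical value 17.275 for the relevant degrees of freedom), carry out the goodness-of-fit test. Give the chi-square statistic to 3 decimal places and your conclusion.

46.588; reject

Under H₀ each category has probability 1/12, so each expected count is 408/12 = 34.
Jan: (48 − 34)²/34 = 196/34 = 5.7647
Feb: (36 − 34)²/34 = 4/34 = 0.1176
Mar: (21 − 34)²/34 = 169/34 = 4.9706
Apr: (46 − 34)²/34 = 144/34 = 4.2353
May: (28 − 34)²/34 = 36/34 = 1.0588
Jun: (43 − 34)²/34 = 81/34 = 2.3824
Jul: (40 − 34)²/34 = 36/34 = 1.0588
Aug: (34 − 34)²/34 = 0/34 = 0.0000
Sep: (26 − 34)²/34 = 64/34 = 1.8824
Oct: (8 − 34)²/34 = 676/34 = 19.8824
Nov: (31 − 34)²/34 = 9/34 = 0.2647
Dec: (47 − 34)²/34 = 169/34 = 4.9706
Sum = 46.588
df = 11. Since 46.588 > 17.275, we reject H₀.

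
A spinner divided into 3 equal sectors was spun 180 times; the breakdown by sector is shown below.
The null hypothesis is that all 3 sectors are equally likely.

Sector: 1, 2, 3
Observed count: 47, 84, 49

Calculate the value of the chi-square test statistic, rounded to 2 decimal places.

Expected count for each of the 3 categories: 180/3 = 60.
χ² = (47−60)²/60 + (84−60)²/60 + (49−60)²/60
   = 2.817 + 9.600 + 2.017
Sum = 14.43

14.43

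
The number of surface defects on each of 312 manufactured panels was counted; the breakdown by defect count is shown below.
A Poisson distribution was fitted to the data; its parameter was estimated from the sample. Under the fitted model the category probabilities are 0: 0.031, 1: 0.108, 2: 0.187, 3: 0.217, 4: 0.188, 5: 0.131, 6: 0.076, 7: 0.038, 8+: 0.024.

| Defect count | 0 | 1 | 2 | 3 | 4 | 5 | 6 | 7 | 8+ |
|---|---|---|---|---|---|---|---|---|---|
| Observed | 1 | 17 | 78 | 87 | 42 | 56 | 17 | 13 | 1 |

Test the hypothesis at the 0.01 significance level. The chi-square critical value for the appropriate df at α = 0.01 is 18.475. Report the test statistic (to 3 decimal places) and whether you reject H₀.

46.130; reject

Expected counts E_i = n·p_i: 312×0.031 = 9.672, 312×0.108 = 33.696, 312×0.187 = 58.344, 312×0.217 = 67.704, 312×0.188 = 58.656, 312×0.131 = 40.872, 312×0.076 = 23.712, 312×0.038 = 11.856, 312×0.024 = 7.488.
0: (1 − 9.672)²/9.672 = 75.203584/9.672 = 7.7754
1: (17 − 33.696)²/33.696 = 278.756416/33.696 = 8.2727
2: (78 − 58.344)²/58.344 = 386.358336/58.344 = 6.6221
3: (87 − 67.704)²/67.704 = 372.335616/67.704 = 5.4995
4: (42 − 58.656)²/58.656 = 277.422336/58.656 = 4.7296
5: (56 − 40.872)²/40.872 = 228.856384/40.872 = 5.5993
6: (17 − 23.712)²/23.712 = 45.050944/23.712 = 1.8999
7: (13 − 11.856)²/11.856 = 1.308736/11.856 = 0.1104
8+: (1 − 7.488)²/7.488 = 42.094144/7.488 = 5.6215
Sum = 46.130
df = 7. Since 46.130 > 18.475, we reject H₀.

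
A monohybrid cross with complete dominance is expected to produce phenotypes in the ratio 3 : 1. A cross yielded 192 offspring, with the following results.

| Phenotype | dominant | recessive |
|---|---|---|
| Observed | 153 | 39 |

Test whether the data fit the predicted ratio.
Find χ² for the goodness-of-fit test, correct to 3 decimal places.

2.250

Ratio total = 4. Expected counts: 192×3/4 = 144, 192×1/4 = 48.
dominant: (153 − 144)²/144 = 81/144 = 0.5625
recessive: (39 − 48)²/48 = 81/48 = 1.6875
Sum = 2.250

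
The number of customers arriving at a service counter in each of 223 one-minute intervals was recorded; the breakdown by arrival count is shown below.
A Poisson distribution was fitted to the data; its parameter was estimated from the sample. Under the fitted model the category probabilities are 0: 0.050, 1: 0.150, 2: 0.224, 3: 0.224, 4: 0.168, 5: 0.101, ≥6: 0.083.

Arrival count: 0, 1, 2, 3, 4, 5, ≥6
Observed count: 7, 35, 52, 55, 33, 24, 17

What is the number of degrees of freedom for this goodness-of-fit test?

5

There are k = 7 categories and 1 parameter estimated from the data, so df = 7 − 1 − 1 = 5.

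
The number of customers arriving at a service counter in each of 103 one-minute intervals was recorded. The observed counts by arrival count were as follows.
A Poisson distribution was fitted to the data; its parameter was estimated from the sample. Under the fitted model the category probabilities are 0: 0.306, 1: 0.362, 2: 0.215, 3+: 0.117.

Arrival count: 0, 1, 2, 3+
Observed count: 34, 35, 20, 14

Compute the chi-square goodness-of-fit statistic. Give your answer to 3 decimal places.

Expected counts E_i = n·p_i: 103×0.306 = 31.518, 103×0.362 = 37.286, 103×0.215 = 22.145, 103×0.117 = 12.051.
cat         O        E   (O−E)²/E
0          34   31.518     0.1955
1          35   37.286     0.1402
2          20   22.145     0.2078
3+         14   12.051     0.3152
Sum = 0.859

0.859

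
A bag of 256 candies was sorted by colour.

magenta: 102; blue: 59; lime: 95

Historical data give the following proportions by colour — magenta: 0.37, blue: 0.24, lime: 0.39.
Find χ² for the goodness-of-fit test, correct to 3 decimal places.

0.891

Expected counts E_i = n·p_i: 256×0.37 = 94.72, 256×0.24 = 61.44, 256×0.39 = 99.84.
χ² = (102−94.72)²/94.72 + (59−61.44)²/61.44 + (95−99.84)²/99.84
   = 0.5595 + 0.0969 + 0.2346
Sum = 0.891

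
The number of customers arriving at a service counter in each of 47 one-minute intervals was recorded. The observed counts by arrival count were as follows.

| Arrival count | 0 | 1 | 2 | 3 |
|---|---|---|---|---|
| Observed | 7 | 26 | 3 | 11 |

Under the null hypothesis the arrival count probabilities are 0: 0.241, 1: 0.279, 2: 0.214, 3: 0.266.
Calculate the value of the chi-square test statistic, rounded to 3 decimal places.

19.451

Expected counts E_i = n·p_i: 47×0.241 = 11.327, 47×0.279 = 13.113, 47×0.214 = 10.058, 47×0.266 = 12.502.
cat         O        E   (O−E)²/E
0           7   11.327     1.6529
1          26   13.113    12.6649
2           3   10.058     4.9528
3          11   12.502     0.1805
Sum = 19.451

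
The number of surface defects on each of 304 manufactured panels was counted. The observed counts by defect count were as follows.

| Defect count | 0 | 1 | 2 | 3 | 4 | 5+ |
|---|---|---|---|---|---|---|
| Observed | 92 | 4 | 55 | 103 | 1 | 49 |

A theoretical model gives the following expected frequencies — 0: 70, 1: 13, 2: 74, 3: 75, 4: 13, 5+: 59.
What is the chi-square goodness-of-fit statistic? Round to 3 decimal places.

41.249

χ² = (92−70)²/70 + (4−13)²/13 + (55−74)²/74 + (103−75)²/75 + (1−13)²/13 + (49−59)²/59
   = 6.9143 + 6.2308 + 4.8784 + 10.4533 + 11.0769 + 1.6949
Sum = 41.249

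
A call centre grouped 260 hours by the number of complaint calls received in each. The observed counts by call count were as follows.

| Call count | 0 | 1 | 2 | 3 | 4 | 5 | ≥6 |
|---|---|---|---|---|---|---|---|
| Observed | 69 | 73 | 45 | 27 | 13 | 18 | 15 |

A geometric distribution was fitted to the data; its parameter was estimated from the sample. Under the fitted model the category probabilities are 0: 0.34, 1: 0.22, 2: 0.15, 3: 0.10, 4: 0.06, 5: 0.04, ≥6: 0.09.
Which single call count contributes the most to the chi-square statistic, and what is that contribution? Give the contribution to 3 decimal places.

Expected counts E_i = n·p_i: 260×0.34 = 88.4, 260×0.22 = 57.2, 260×0.15 = 39, 260×0.10 = 26, 260×0.06 = 15.6, 260×0.04 = 10.4, 260×0.09 = 23.4.
cat         O        E   (O−E)²/E
0          69     88.4     4.2575
1          73     57.2     4.3643
2          45       39     0.9231
3          27       26     0.0385
4          13     15.6     0.4333
5          18     10.4     5.5538
≥6         15     23.4     3.0154
The largest term is for 5: 5.554.

5, 5.554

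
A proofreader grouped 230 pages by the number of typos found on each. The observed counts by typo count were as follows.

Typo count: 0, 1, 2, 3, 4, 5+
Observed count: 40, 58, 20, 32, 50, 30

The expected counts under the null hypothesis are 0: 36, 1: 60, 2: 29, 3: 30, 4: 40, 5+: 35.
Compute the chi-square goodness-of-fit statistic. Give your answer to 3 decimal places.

6.652

cat         O        E   (O−E)²/E
0          40       36     0.4444
1          58       60     0.0667
2          20       29     2.7931
3          32       30     0.1333
4          50       40     2.5000
5+         30       35     0.7143
Sum = 6.652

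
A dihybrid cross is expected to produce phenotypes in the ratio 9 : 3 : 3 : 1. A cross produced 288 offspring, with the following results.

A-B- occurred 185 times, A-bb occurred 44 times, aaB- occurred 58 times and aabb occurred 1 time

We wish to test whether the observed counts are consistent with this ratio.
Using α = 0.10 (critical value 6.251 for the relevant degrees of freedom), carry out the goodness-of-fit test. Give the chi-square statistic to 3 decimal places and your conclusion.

21.469; reject

Ratio total = 16. Expected counts: 288×9/16 = 162, 288×3/16 = 54, 288×3/16 = 54, 288×1/16 = 18.
cat         O        E   (O−E)²/E
A-B-      185      162     3.2654
A-bb       44       54     1.8519
aaB-       58       54     0.2963
aabb        1       18    16.0556
Sum = 21.469
df = 3. Since 21.469 > 6.251, we reject H₀.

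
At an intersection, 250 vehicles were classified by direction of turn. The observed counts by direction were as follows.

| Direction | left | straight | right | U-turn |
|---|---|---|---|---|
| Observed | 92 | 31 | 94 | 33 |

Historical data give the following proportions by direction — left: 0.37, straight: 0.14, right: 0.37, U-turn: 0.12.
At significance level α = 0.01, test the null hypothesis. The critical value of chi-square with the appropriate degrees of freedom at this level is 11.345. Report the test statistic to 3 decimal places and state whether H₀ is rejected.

0.784; do not reject

Expected counts E_i = n·p_i: 250×0.37 = 92.5, 250×0.14 = 35, 250×0.37 = 92.5, 250×0.12 = 30.
cat           O        E   (O−E)²/E
left         92     92.5     0.0027
straight     31       35     0.4571
right        94     92.5     0.0243
U-turn       33       30     0.3000
Sum = 0.784
df = 3. Since 0.784 < 11.345, we do not reject H₀.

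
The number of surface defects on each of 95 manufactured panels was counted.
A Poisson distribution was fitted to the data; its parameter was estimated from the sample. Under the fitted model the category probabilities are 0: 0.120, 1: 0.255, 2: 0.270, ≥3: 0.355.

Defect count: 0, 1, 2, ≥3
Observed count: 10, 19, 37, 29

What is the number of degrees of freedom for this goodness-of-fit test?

2

There are k = 4 categories and 1 parameter estimated from the data, so df = 4 − 1 − 1 = 2.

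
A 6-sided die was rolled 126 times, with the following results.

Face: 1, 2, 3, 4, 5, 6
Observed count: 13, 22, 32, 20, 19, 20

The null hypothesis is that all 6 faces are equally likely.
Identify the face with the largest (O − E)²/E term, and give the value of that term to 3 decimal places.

3, 5.762

Expected count for each of the 6 categories: 126/6 = 21.
χ² = (13−21)²/21 + (22−21)²/21 + (32−21)²/21 + (20−21)²/21 + (19−21)²/21 + (20−21)²/21
   = 3.0476 + 0.0476 + 5.7619 + 0.0476 + 0.1905 + 0.0476
The largest term is for 3: 5.762.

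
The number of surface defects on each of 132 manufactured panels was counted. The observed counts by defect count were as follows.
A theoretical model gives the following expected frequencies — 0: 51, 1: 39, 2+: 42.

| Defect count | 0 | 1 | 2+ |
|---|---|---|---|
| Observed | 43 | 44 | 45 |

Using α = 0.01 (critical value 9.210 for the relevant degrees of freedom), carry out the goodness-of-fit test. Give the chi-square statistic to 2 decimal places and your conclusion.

2.11; do not reject

cat         O        E   (O−E)²/E
0          43       51      1.255
1          44       39      0.641
2+         45       42      0.214
Sum = 2.11
df = 2. Since 2.11 < 9.210, we do not reject H₀.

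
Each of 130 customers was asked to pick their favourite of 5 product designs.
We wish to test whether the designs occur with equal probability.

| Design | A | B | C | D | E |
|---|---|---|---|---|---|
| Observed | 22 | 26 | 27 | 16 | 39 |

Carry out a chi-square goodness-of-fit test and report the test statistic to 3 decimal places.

Under H₀ each category has probability 1/5, so each expected count is 130/5 = 26.
χ² = (22−26)²/26 + (26−26)²/26 + (27−26)²/26 + (16−26)²/26 + (39−26)²/26
   = 0.6154 + 0.0000 + 0.0385 + 3.8462 + 6.5000
Sum = 11.000

11.000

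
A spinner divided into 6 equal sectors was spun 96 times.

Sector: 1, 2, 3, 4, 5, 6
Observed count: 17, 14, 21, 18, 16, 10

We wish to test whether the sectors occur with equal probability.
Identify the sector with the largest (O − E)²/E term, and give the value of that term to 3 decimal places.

Expected count for each of the 6 categories: 96/6 = 16.
χ² = (17−16)²/16 + (14−16)²/16 + (21−16)²/16 + (18−16)²/16 + (16−16)²/16 + (10−16)²/16
   = 0.0625 + 0.2500 + 1.5625 + 0.2500 + 0.0000 + 2.2500
The largest term is for 6: 2.250.

6, 2.250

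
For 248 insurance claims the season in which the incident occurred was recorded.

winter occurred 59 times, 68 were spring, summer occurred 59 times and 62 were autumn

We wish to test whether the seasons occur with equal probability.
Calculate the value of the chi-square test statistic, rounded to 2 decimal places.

0.87

Under H₀ each category has probability 1/4, so each expected count is 248/4 = 62.
χ² = (59−62)²/62 + (68−62)²/62 + (59−62)²/62 + (62−62)²/62
   = 0.145 + 0.581 + 0.145 + 0.000
Sum = 0.87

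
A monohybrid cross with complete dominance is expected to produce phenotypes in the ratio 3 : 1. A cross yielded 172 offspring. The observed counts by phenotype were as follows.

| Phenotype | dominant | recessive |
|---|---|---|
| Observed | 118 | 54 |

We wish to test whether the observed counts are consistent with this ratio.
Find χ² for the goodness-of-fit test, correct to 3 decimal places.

Ratio total = 4. Expected counts: 172×3/4 = 129, 172×1/4 = 43.
cat            O        E   (O−E)²/E
dominant     118      129     0.9380
recessive     54       43     2.8140
Sum = 3.752

3.752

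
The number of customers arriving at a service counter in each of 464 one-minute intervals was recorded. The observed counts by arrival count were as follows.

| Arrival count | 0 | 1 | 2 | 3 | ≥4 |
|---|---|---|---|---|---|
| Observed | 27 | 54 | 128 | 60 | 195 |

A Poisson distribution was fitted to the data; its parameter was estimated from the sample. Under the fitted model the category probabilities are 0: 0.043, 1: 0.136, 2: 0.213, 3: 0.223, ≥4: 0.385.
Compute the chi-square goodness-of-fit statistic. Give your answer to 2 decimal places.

32.17

Expected counts E_i = n·p_i: 464×0.043 = 19.952, 464×0.136 = 63.104, 464×0.213 = 98.832, 464×0.223 = 103.472, 464×0.385 = 178.64.
0: (27 − 19.952)²/19.952 = 49.674304/19.952 = 2.490
1: (54 − 63.104)²/63.104 = 82.882816/63.104 = 1.313
2: (128 − 98.832)²/98.832 = 850.772224/98.832 = 8.608
3: (60 − 103.472)²/103.472 = 1889.814784/103.472 = 18.264
≥4: (195 − 178.64)²/178.64 = 267.6496/178.64 = 1.498
Sum = 32.17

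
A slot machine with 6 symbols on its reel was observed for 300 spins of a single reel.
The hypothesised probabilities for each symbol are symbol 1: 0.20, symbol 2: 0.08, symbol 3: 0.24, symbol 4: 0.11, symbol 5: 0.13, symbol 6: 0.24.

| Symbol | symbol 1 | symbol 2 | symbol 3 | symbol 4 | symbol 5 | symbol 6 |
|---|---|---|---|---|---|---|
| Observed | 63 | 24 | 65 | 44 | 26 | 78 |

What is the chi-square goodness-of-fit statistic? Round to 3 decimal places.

Expected counts E_i = n·p_i: 300×0.20 = 60, 300×0.08 = 24, 300×0.24 = 72, 300×0.11 = 33, 300×0.13 = 39, 300×0.24 = 72.
cat           O        E   (O−E)²/E
symbol 1     63       60     0.1500
symbol 2     24       24     0.0000
symbol 3     65       72     0.6806
symbol 4     44       33     3.6667
symbol 5     26       39     4.3333
symbol 6     78       72     0.5000
Sum = 9.331

9.331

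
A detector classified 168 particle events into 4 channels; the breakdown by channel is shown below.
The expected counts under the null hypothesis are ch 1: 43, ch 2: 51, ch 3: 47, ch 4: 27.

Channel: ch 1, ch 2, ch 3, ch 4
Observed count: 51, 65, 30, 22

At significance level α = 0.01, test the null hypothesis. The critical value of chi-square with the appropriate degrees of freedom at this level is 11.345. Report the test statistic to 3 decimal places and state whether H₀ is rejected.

12.406; reject

ch 1: (51 − 43)²/43 = 64/43 = 1.4884
ch 2: (65 − 51)²/51 = 196/51 = 3.8431
ch 3: (30 − 47)²/47 = 289/47 = 6.1489
ch 4: (22 − 27)²/27 = 25/27 = 0.9259
Sum = 12.406
df = 3. Since 12.406 > 11.345, we reject H₀.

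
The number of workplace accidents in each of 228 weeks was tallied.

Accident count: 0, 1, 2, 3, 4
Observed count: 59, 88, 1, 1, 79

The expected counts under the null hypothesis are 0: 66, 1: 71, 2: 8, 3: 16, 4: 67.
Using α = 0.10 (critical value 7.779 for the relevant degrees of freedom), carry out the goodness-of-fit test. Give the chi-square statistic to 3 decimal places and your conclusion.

0: (59 − 66)²/66 = 49/66 = 0.7424
1: (88 − 71)²/71 = 289/71 = 4.0704
2: (1 − 8)²/8 = 49/8 = 6.1250
3: (1 − 16)²/16 = 225/16 = 14.0625
4: (79 − 67)²/67 = 144/67 = 2.1493
Sum = 27.150
df = 4. Since 27.150 > 7.779, we reject H₀.

27.150; reject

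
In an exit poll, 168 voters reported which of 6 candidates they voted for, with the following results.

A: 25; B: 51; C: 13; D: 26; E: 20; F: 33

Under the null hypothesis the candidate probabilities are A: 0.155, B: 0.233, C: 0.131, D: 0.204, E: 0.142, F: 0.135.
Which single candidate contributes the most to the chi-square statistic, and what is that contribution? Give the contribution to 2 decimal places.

F, 4.70

Expected counts E_i = n·p_i: 168×0.155 = 26.04, 168×0.233 = 39.144, 168×0.131 = 22.008, 168×0.204 = 34.272, 168×0.142 = 23.856, 168×0.135 = 22.68.
cat         O        E   (O−E)²/E
A          25    26.04      0.042
B          51   39.144      3.591
C          13   22.008      3.687
D          26   34.272      1.997
E          20   23.856      0.623
F          33    22.68      4.696
The largest term is for F: 4.70.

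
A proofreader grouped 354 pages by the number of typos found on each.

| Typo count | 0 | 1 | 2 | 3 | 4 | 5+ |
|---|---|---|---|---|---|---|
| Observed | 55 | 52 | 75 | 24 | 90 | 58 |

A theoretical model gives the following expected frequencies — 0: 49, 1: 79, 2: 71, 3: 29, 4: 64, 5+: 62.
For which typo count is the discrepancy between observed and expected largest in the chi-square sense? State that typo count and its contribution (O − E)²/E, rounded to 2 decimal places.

4, 10.56

χ² = (55−49)²/49 + (52−79)²/79 + (75−71)²/71 + (24−29)²/29 + (90−64)²/64 + (58−62)²/62
   = 0.735 + 9.228 + 0.225 + 0.862 + 10.563 + 0.258
The largest term is for 4: 10.56.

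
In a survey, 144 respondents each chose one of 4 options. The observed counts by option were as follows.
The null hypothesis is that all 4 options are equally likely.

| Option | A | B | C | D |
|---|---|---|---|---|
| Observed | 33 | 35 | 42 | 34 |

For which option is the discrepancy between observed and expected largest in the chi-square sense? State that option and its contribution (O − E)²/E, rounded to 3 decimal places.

C, 1.000

Under H₀ each category has probability 1/4, so each expected count is 144/4 = 36.
χ² = (33−36)²/36 + (35−36)²/36 + (42−36)²/36 + (34−36)²/36
   = 0.2500 + 0.0278 + 1.0000 + 0.1111
The largest term is for C: 1.000.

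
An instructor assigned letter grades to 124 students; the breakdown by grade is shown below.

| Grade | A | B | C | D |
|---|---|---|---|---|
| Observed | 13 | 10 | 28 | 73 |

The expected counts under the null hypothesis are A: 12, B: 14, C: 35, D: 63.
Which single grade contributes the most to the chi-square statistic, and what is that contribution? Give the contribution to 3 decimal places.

D, 1.587

A: (13 − 12)²/12 = 1/12 = 0.0833
B: (10 − 14)²/14 = 16/14 = 1.1429
C: (28 − 35)²/35 = 49/35 = 1.4000
D: (73 − 63)²/63 = 100/63 = 1.5873
The largest term is for D: 1.587.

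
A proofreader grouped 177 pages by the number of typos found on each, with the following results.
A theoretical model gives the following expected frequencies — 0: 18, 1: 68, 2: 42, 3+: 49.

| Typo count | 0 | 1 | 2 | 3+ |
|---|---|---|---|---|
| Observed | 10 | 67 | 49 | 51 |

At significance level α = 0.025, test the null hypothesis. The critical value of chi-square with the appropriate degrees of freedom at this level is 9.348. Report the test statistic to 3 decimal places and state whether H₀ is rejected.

4.819; do not reject

0: (10 − 18)²/18 = 64/18 = 3.5556
1: (67 − 68)²/68 = 1/68 = 0.0147
2: (49 − 42)²/42 = 49/42 = 1.1667
3+: (51 − 49)²/49 = 4/49 = 0.0816
Sum = 4.819
df = 3. Since 4.819 < 9.348, we do not reject H₀.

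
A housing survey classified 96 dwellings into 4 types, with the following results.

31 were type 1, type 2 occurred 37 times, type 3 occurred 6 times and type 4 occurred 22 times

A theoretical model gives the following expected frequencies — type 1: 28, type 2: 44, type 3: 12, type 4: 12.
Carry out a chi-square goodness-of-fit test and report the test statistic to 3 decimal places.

χ² = (31−28)²/28 + (37−44)²/44 + (6−12)²/12 + (22−12)²/12
   = 0.3214 + 1.1136 + 3.0000 + 8.3333
Sum = 12.768

12.768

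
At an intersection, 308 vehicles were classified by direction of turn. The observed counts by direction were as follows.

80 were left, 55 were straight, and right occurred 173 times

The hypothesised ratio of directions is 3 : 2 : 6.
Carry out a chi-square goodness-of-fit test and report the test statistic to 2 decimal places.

0.36

Ratio total = 11. Expected counts: 308×3/11 = 84, 308×2/11 = 56, 308×6/11 = 168.
χ² = (80−84)²/84 + (55−56)²/56 + (173−168)²/168
   = 0.190 + 0.018 + 0.149
Sum = 0.36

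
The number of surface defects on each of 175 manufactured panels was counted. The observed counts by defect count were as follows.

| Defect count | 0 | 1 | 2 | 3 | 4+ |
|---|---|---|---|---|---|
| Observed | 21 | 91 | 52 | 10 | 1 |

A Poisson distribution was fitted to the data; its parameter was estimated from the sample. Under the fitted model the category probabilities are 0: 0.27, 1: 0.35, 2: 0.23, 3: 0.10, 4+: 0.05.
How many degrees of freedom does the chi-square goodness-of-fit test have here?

There are k = 5 categories and 1 parameter estimated from the data, so df = 5 − 1 − 1 = 3.

3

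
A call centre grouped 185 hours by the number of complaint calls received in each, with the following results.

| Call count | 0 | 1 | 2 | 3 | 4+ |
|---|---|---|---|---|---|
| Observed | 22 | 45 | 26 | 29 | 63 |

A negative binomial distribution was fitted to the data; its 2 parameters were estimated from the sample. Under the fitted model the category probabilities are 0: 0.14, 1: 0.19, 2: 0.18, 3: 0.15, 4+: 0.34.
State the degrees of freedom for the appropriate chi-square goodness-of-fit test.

There are k = 5 categories and 2 parameters estimated from the data, so df = 5 − 1 − 2 = 2.

2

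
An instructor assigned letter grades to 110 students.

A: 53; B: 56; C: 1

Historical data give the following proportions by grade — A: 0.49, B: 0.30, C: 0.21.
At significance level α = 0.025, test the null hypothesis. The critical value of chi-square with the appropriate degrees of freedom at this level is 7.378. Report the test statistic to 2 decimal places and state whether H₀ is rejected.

37.19; reject

Expected counts E_i = n·p_i: 110×0.49 = 53.9, 110×0.30 = 33, 110×0.21 = 23.1.
cat         O        E   (O−E)²/E
A          53     53.9      0.015
B          56       33     16.030
C           1     23.1     21.143
Sum = 37.19
df = 2. Since 37.19 > 7.378, we reject H₀.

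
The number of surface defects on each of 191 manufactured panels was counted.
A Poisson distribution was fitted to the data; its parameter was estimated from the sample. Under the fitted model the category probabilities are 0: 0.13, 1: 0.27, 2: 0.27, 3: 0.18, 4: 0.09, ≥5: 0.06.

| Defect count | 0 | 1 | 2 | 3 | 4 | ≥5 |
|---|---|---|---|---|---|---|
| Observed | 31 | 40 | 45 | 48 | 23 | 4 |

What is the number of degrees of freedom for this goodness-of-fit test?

There are k = 6 categories and 1 parameter estimated from the data, so df = 6 − 1 − 1 = 4.

4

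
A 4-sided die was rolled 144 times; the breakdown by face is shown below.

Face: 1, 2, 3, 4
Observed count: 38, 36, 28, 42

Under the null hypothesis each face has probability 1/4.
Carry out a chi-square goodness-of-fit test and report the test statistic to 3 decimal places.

2.889

Expected count for each of the 4 categories: 144/4 = 36.
χ² = (38−36)²/36 + (36−36)²/36 + (28−36)²/36 + (42−36)²/36
   = 0.1111 + 0.0000 + 1.7778 + 1.0000
Sum = 2.889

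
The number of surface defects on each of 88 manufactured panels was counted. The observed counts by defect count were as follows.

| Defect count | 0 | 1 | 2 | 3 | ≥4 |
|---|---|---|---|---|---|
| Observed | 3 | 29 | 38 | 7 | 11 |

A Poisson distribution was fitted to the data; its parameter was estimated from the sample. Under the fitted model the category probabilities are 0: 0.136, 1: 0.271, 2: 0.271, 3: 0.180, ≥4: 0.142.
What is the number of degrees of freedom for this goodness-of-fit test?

3

There are k = 5 categories and 1 parameter estimated from the data, so df = 5 − 1 − 1 = 3.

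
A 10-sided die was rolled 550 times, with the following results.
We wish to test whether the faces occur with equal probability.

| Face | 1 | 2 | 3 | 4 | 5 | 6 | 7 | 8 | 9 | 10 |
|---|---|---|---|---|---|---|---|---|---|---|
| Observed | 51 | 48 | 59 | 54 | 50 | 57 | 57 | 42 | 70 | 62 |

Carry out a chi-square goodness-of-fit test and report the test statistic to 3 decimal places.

10.145

Under H₀ each category has probability 1/10, so each expected count is 550/10 = 55.
cat         O        E   (O−E)²/E
1          51       55     0.2909
2          48       55     0.8909
3          59       55     0.2909
4          54       55     0.0182
5          50       55     0.4545
6          57       55     0.0727
7          57       55     0.0727
8          42       55     3.0727
9          70       55     4.0909
10         62       55     0.8909
Sum = 10.145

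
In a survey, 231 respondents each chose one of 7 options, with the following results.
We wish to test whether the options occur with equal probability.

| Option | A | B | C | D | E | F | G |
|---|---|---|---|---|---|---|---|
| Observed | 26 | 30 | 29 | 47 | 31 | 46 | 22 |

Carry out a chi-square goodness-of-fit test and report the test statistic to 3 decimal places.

Under H₀ each category has probability 1/7, so each expected count is 231/7 = 33.
χ² = (26−33)²/33 + (30−33)²/33 + (29−33)²/33 + (47−33)²/33 + (31−33)²/33 + (46−33)²/33 + (22−33)²/33
   = 1.4848 + 0.2727 + 0.4848 + 5.9394 + 0.1212 + 5.1212 + 3.6667
Sum = 17.091

17.091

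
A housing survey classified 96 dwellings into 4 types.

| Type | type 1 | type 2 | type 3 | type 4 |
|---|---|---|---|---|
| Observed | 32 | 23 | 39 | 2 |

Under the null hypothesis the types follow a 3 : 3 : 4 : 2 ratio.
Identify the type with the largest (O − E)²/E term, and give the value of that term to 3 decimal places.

type 4, 12.250

Ratio total = 12. Expected counts: 96×3/12 = 24, 96×3/12 = 24, 96×4/12 = 32, 96×2/12 = 16.
cat         O        E   (O−E)²/E
type 1     32       24     2.6667
type 2     23       24     0.0417
type 3     39       32     1.5313
type 4      2       16    12.2500
The largest term is for type 4: 12.250.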